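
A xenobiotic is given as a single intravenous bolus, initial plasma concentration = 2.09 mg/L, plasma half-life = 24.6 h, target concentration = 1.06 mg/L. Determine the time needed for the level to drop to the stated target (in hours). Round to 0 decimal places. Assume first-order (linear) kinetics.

24 h

k = ln2 / t½ = 0.693147 / 24.6 = 0.02818 h⁻¹
t = ln(C₀ / C) / k = ln(2.090 / 1.06) / 0.02818
  = ln(1.972) / 0.02818 = 0.6790 / 0.02818 = 24.10 h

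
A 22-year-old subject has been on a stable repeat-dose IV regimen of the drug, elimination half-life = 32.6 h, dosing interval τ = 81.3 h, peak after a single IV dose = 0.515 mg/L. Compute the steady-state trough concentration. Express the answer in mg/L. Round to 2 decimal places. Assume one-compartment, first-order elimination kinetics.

k = ln2 / t½ = 0.693147 / 32.6 = 0.02126 h⁻¹
e^(−kτ) = e^(−0.02126 × 81.3) = 0.1776
Accumulation ratio R = 1 / (1 − e^(−kτ)) = 1 / (1 − 0.1776) = 1.216
Steady-state trough = C₀ × R × e^(−kτ) = 0.515 × 1.216 × 0.1776 = 0.1112 mg/L

0.11 mg/L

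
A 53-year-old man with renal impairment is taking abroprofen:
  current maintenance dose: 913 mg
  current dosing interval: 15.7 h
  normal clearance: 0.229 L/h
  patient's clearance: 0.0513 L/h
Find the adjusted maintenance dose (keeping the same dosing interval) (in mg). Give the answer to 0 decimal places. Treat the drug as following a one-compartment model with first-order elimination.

205 mg

To keep the same average steady-state level, dosing rate must scale with clearance.
CL ratio = 0.0513 / 0.229 = 0.2240
New dose (same interval) = 913 × 0.2240 = 204.5 mg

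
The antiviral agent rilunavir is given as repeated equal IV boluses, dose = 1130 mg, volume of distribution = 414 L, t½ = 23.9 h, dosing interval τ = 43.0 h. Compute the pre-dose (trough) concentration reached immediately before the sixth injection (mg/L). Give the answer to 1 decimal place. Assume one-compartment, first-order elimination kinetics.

1.1 mg/L

C₀ per dose = Dose / Vd = 1130 / 414 = 2.729 mg/L
k = ln2 / t½ = 0.693147 / 23.9 = 0.02900 h⁻¹
Fraction remaining after one interval: r = e^(−kτ) = e^(−0.02900 × 43.0) = 0.2874
Before dose 6, 5 doses have been given (aged 1τ, 2τ, 3τ, 4τ, 5τ).
C_trough = C₀ × (r + r² + … + r^5) = C₀ × r(1−r^5)/(1−r)
        = 2.729 × 0.2874 × (1 − 0.001961) / (1 − 0.2874) = 1.098 mg/L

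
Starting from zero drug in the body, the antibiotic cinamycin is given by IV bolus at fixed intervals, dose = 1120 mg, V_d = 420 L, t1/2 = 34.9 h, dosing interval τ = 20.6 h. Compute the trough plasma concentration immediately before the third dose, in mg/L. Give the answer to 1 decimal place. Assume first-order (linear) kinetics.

C₀ per dose = Dose / Vd = 1120 / 420 = 2.667 mg/L
k = ln2 / t½ = 0.693147 / 34.9 = 0.01986 h⁻¹
Fraction remaining after one interval: r = e^(−kτ) = e^(−0.01986 × 20.6) = 0.6642
Before dose 3, 2 doses have been given (aged 1τ, 2τ).
C_trough = C₀ × (r + r²) = 2.667 × (0.6642 + 0.4412) = 2.948 mg/L

2.9 mg/L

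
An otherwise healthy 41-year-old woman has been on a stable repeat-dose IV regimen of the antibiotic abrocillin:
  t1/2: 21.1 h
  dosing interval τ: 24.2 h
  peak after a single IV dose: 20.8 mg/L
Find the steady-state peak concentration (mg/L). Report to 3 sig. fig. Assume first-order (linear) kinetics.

37.9 mg/L

k = ln2 / t½ = 0.693147 / 21.1 = 0.03285 h⁻¹
e^(−kτ) = e^(−0.03285 × 24.2) = 0.4516
Accumulation ratio R = 1 / (1 − e^(−kτ)) = 1 / (1 − 0.4516) = 1.823
Steady-state peak = C₀ × R = 20.8 × 1.823 = 37.92 mg/L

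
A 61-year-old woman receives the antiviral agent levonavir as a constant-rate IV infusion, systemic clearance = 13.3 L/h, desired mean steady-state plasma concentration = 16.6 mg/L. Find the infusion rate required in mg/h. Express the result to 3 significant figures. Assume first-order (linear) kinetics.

At steady state, infusion rate R₀ = Css × CL = 16.6 × 13.30 = 220.8 mg/h

221 mg/h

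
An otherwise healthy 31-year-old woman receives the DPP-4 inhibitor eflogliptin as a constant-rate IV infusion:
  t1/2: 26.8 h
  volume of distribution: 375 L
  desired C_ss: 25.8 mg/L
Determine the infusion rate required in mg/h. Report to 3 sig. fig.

k = ln2 / t½ = 0.693147 / 26.8 = 0.02586 h⁻¹
CL = k × Vd = 0.02586 × 375 = 9.698 L/h
At steady state, infusion rate R₀ = Css × CL = 25.8 × 9.698 = 250.2 mg/h

250 mg/h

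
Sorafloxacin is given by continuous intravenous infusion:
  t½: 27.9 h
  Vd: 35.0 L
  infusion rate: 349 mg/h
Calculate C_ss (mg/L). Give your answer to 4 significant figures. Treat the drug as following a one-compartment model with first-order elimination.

k = ln2 / t½ = 0.693147 / 27.9 = 0.02484 h⁻¹
CL = k × Vd = 0.02484 × 35.0 = 0.8694 L/h
At steady state Css = R₀ / CL = 349 / 0.8694 = 401.4 mg/L

401.4 mg/L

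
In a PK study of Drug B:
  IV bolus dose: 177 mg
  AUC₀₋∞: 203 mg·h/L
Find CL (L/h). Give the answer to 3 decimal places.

CL = Dose / AUC = 177 / 203 = 0.8719 L/h

0.872 L/h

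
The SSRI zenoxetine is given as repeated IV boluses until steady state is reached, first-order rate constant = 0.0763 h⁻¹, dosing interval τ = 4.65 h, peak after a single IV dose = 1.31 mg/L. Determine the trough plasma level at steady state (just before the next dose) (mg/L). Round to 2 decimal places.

3.08 mg/L

e^(−kτ) = e^(−0.07630 × 4.65) = 0.7013
Accumulation ratio R = 1 / (1 − e^(−kτ)) = 1 / (1 − 0.7013) = 3.348
Steady-state trough = C₀ × R × e^(−kτ) = 1.31 × 3.348 × 0.7013 = 3.076 mg/L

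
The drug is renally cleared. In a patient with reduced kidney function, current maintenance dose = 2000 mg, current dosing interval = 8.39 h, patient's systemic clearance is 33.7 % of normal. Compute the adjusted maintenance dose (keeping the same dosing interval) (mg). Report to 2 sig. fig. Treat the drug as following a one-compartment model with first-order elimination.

To keep the same average steady-state level, dosing rate must scale with clearance.
CL ratio = 33.7 / 100 = 0.3370
New dose (same interval) = 2000 × 0.3370 = 674.0 mg

670 mg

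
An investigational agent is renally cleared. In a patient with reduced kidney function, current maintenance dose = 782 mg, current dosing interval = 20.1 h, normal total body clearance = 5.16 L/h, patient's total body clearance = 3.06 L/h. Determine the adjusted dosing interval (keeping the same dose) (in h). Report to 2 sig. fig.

34 h

To keep the same average steady-state level, dosing rate must scale with clearance.
CL ratio = 3.06 / 5.16 = 0.5930
New interval (same dose) = 20.1 / 0.5930 = 33.90 h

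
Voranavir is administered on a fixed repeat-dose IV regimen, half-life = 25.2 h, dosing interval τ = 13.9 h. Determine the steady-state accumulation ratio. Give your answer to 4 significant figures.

3.147

k = ln2 / t½ = 0.693147 / 25.2 = 0.02751 h⁻¹
e^(−kτ) = e^(−0.02751 × 13.9) = 0.6822
Accumulation ratio R = 1 / (1 − e^(−kτ)) = 1 / (1 − 0.6822) = 3.147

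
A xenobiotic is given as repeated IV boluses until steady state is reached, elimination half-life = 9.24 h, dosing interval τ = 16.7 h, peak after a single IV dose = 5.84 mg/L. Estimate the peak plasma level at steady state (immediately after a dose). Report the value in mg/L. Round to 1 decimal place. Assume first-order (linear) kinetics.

k = ln2 / t½ = 0.693147 / 9.24 = 0.07502 h⁻¹
e^(−kτ) = e^(−0.07502 × 16.7) = 0.2857
Accumulation ratio R = 1 / (1 − e^(−kτ)) = 1 / (1 − 0.2857) = 1.400
Steady-state peak = C₀ × R = 5.84 × 1.400 = 8.176 mg/L

8.2 mg/L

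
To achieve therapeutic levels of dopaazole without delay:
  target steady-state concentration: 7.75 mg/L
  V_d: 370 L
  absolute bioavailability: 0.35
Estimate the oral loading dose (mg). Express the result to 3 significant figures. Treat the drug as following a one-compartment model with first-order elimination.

LD = Css × Vd / F = 7.75 × 370 / 0.35 = 8193 mg

8190 mg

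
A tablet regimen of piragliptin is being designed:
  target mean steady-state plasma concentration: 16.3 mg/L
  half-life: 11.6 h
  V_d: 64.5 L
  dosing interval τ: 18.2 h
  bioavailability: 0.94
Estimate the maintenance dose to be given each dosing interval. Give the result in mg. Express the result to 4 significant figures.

1216 mg

k = ln2 / t½ = 0.693147 / 11.6 = 0.05975 h⁻¹
CL = k × Vd = 0.05975 × 64.5 = 3.854 L/h
At steady state, F × (Dose/τ) = Css × CL.
Dose = Css × CL × τ / F = 16.3 × 3.854 × 18.2 / 0.94 = 1216 mg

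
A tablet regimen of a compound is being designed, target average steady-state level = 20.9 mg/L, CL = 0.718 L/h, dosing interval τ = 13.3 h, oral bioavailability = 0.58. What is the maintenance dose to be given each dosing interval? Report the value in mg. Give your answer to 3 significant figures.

344 mg

At steady state, F × (Dose/τ) = Css × CL.
Dose = Css × CL × τ / F = 20.9 × 0.7180 × 13.3 / 0.58 = 344.1 mg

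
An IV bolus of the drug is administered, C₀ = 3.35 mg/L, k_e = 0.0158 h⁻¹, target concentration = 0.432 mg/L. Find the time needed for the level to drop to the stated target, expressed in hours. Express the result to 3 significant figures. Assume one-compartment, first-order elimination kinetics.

t = ln(C₀ / C) / k = ln(3.350 / 0.432) / 0.01580
  = ln(7.755) / 0.01580 = 2.048 / 0.01580 = 129.6 h

130 h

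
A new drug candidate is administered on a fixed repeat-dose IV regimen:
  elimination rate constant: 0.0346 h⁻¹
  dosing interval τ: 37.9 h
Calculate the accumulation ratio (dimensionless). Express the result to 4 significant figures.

1.369

e^(−kτ) = e^(−0.03460 × 37.9) = 0.2695
Accumulation ratio R = 1 / (1 − e^(−kτ)) = 1 / (1 − 0.2695) = 1.369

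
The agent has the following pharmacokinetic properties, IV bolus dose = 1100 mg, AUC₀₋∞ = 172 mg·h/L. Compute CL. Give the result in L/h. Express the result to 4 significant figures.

CL = Dose / AUC = 1100 / 172 = 6.395 L/h

6.395 L/h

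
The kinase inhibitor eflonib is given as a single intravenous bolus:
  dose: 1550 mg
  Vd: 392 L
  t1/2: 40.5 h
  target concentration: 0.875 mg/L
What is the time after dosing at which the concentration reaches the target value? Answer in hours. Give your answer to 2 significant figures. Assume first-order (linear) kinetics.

88 h

C₀ = Dose / Vd = 1550 / 392 = 3.954 mg/L
k = ln2 / t½ = 0.693147 / 40.5 = 0.01711 h⁻¹
t = ln(C₀ / C) / k = ln(3.954 / 0.875) / 0.01711
  = ln(4.519) / 0.01711 = 1.508 / 0.01711 = 88.14 h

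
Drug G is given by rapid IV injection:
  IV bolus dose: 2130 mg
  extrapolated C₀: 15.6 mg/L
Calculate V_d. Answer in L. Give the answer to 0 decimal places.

Vd = Dose / C₀ = 2130 / 15.6 = 136.5 L

137 L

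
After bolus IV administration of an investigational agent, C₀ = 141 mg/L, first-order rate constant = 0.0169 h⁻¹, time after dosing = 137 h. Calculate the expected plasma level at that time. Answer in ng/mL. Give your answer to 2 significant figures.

14000 ng/mL

C = C₀ · e^(−k·t) = 141.0 × e^(−0.01690 × 137)
  = 141.0 × 0.09874 = 13.92 mg/L
Convert: 13.92 mg/L × 1000 = 13920 ng/mL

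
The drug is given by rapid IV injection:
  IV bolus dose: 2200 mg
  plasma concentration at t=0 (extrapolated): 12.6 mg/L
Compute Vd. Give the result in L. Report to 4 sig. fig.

174.6 L

Vd = Dose / C₀ = 2200 / 12.6 = 174.6 L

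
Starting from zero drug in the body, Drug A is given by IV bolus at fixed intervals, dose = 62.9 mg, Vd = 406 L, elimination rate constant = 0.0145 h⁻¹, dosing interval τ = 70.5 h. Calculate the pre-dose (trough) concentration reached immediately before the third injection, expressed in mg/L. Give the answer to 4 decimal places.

C₀ per dose = Dose / Vd = 62.9 / 406 = 0.1549 mg/L
Fraction remaining after one interval: r = e^(−kτ) = e^(−0.01450 × 70.5) = 0.3598
Before dose 3, 2 doses have been given (aged 1τ, 2τ).
C_trough = C₀ × (r + r²) = 0.1549 × (0.3598 + 0.1295) = 0.07579 mg/L

0.0758 mg/L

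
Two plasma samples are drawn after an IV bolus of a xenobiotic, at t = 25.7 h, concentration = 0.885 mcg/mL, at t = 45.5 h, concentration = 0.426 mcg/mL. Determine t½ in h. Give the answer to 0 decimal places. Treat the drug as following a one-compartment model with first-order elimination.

k = ln(C₁/C₂) / (t₂ − t₁) = ln(0.885/0.426) / (45.5 − 25.7)
  = 0.7311 / 19.80 = 0.03692 h⁻¹
t½ = ln2 / k = 0.693147 / 0.03692 = 18.77 h

19 h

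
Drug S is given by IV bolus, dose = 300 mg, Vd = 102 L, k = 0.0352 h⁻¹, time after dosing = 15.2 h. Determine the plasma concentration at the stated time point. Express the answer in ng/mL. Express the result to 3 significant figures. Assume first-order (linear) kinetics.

1720 ng/mL

C₀ = Dose / Vd = 300.0 / 102 = 2.941 mg/L
C = C₀ · e^(−k·t) = 2.941 × e^(−0.03520 × 15.2)
  = 2.941 × 0.5856 = 1.722 mg/L
Convert: 1.722 mg/L × 1000 = 1722 ng/mL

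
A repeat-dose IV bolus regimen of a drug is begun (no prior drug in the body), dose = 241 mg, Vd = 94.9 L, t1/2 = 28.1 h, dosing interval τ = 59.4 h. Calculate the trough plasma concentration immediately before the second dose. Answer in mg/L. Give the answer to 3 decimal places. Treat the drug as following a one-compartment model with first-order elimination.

C₀ per dose = Dose / Vd = 241 / 94.9 = 2.540 mg/L
k = ln2 / t½ = 0.693147 / 28.1 = 0.02467 h⁻¹
Fraction remaining after one interval: r = e^(−kτ) = e^(−0.02467 × 59.4) = 0.2310
Before dose 2, 1 dose has been given (aged 1τ).
C_trough = C₀ × r = 2.540 × 0.2310 = 0.5867 mg/L

0.587 mg/L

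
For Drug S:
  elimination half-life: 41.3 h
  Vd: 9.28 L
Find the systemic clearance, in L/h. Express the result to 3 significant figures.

0.156 L/h

k = ln2 / t½ = 0.693147 / 41.3 = 0.01678 h⁻¹
CL = k × Vd = 0.01678 × 9.28 = 0.1557 L/h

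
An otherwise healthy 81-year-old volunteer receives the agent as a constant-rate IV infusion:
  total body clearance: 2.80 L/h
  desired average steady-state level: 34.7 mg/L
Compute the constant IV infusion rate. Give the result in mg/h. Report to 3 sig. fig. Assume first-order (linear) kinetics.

97.2 mg/h

At steady state, infusion rate R₀ = Css × CL = 34.7 × 2.800 = 97.16 mg/h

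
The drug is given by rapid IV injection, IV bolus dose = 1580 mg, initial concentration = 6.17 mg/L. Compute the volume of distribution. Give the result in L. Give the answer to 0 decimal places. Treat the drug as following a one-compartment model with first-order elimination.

Vd = Dose / C₀ = 1580 / 6.17 = 256.1 L

256 L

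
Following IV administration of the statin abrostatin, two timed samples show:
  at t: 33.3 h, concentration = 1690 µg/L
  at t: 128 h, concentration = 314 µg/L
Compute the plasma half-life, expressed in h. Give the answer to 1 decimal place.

k = ln(C₁/C₂) / (t₂ − t₁) = ln(1690/314) / (128 − 33.3)
  = 1.683 / 94.70 = 0.01777 h⁻¹
t½ = ln2 / k = 0.693147 / 0.01777 = 39.01 h

39.0 h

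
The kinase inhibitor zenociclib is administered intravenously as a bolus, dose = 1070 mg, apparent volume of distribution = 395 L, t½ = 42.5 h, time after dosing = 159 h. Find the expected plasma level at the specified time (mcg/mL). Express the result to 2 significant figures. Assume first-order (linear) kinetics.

0.20 mcg/mL

C₀ = Dose / Vd = 1070 / 395 = 2.709 mg/L
k = ln2 / t½ = 0.693147 / 42.5 = 0.01631 h⁻¹
C = C₀ · e^(−k·t) = 2.709 × e^(−0.01631 × 159)
  = 2.709 × 0.07477 = 0.2026 mg/L
(0.2026 mg/L = 0.2026 mcg/mL)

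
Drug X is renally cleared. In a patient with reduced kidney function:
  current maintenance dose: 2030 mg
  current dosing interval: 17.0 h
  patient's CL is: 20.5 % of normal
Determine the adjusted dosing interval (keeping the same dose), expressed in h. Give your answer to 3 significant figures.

82.9 h

To keep the same average steady-state level, dosing rate must scale with clearance.
CL ratio = 20.5 / 100 = 0.2050
New interval (same dose) = 17.0 / 0.2050 = 82.93 h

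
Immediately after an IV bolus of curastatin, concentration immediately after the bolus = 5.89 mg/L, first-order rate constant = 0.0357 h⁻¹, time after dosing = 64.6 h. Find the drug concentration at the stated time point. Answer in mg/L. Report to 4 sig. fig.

0.5869 mg/L

C = C₀ · e^(−k·t) = 5.890 × e^(−0.03570 × 64.6)
  = 5.890 × 0.09964 = 0.5869 mg/L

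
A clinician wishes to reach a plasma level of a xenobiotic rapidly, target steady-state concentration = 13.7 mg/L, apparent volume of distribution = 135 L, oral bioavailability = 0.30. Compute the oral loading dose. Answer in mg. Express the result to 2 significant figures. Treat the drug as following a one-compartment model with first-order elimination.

6200 mg

LD = Css × Vd / F = 13.7 × 135 / 0.30 = 6165 mg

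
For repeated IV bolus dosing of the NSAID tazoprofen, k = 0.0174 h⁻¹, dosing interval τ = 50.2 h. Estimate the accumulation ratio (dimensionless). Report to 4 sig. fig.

1.717

e^(−kτ) = e^(−0.01740 × 50.2) = 0.4175
Accumulation ratio R = 1 / (1 − e^(−kτ)) = 1 / (1 − 0.4175) = 1.717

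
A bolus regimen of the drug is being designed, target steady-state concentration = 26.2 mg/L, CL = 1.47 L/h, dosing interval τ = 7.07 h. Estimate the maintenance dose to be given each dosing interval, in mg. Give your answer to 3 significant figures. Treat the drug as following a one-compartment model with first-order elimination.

At steady state, Dose/τ = Css × CL.
Dose = Css × CL × τ = 26.2 × 1.470 × 7.07 = 272.3 mg

272 mg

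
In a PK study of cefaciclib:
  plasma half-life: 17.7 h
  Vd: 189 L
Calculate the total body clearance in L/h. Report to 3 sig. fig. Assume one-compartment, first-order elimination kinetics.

k = ln2 / t½ = 0.693147 / 17.7 = 0.03916 h⁻¹
CL = k × Vd = 0.03916 × 189 = 7.401 L/h

7.40 L/h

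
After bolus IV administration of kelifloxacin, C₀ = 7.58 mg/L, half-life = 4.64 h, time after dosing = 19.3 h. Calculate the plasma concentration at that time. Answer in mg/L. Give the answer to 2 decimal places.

0.42 mg/L

k = ln2 / t½ = 0.693147 / 4.64 = 0.1494 h⁻¹
C = C₀ · e^(−k·t) = 7.580 × e^(−0.1494 × 19.3)
  = 7.580 × 0.05594 = 0.4240 mg/L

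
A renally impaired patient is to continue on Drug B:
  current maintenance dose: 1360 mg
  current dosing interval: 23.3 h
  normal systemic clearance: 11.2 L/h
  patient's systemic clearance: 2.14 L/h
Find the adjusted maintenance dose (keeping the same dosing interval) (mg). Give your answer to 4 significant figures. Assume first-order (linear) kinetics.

To keep the same average steady-state level, dosing rate must scale with clearance.
CL ratio = 2.14 / 11.2 = 0.1911
New dose (same interval) = 1360 × 0.1911 = 259.9 mg

259.9 mg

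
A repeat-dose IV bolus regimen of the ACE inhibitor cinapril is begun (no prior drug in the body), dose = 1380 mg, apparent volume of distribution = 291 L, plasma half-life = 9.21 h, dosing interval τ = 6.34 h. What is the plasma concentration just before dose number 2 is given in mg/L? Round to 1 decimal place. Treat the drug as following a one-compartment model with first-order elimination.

2.9 mg/L

C₀ per dose = Dose / Vd = 1380 / 291 = 4.742 mg/L
k = ln2 / t½ = 0.693147 / 9.21 = 0.07526 h⁻¹
Fraction remaining after one interval: r = e^(−kτ) = e^(−0.07526 × 6.34) = 0.6206
Before dose 2, 1 dose has been given (aged 1τ).
C_trough = C₀ × r = 4.742 × 0.6206 = 2.943 mg/L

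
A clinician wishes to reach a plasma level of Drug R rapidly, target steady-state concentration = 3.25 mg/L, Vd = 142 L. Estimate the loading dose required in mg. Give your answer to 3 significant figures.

462 mg

LD = Css × Vd = 3.25 × 142 = 461.5 mg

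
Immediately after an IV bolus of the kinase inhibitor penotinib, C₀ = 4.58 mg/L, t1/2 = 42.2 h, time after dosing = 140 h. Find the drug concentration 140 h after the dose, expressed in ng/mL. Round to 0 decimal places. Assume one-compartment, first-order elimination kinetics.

k = ln2 / t½ = 0.693147 / 42.2 = 0.01643 h⁻¹
C = C₀ · e^(−k·t) = 4.580 × e^(−0.01643 × 140)
  = 4.580 × 0.1002 = 0.4589 mg/L
Convert: 0.4589 mg/L × 1000 = 458.9 ng/mL

459 ng/mL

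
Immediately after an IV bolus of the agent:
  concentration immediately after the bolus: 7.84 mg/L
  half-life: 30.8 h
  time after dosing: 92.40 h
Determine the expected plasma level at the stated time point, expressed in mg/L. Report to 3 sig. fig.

0.980 mg/L

k = ln2 / t½ = 0.693147 / 30.8 = 0.02250 h⁻¹
t / t½ = 92.40 / 30.8 = 3 half-lives
C = C₀ × (1/2)^3 = 7.840 × 0.1250 = 0.9800 mg/L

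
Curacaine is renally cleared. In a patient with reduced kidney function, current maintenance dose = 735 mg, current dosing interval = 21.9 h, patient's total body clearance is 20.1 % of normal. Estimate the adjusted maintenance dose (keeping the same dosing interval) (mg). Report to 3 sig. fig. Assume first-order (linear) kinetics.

To keep the same average steady-state level, dosing rate must scale with clearance.
CL ratio = 20.1 / 100 = 0.2010
New dose (same interval) = 735 × 0.2010 = 147.7 mg

148 mg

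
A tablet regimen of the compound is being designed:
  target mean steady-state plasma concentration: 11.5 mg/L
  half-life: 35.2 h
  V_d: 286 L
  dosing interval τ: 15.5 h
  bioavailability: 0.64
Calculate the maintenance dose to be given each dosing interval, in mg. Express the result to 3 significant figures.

1570 mg

k = ln2 / t½ = 0.693147 / 35.2 = 0.01969 h⁻¹
CL = k × Vd = 0.01969 × 286 = 5.631 L/h
At steady state, F × (Dose/τ) = Css × CL.
Dose = Css × CL × τ / F = 11.5 × 5.631 × 15.5 / 0.64 = 1568 mg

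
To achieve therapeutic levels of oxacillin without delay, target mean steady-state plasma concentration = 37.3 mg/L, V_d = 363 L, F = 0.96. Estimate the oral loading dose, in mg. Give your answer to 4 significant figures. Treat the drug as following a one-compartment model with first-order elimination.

14100 mg

LD = Css × Vd / F = 37.3 × 363 / 0.96 = 14100 mg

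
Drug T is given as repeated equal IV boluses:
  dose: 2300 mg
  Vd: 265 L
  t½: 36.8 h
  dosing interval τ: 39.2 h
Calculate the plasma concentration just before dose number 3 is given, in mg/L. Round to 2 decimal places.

6.13 mg/L

C₀ per dose = Dose / Vd = 2300 / 265 = 8.679 mg/L
k = ln2 / t½ = 0.693147 / 36.8 = 0.01884 h⁻¹
Fraction remaining after one interval: r = e^(−kτ) = e^(−0.01884 × 39.2) = 0.4778
Before dose 3, 2 doses have been given (aged 1τ, 2τ).
C_trough = C₀ × (r + r²) = 8.679 × (0.4778 + 0.2283) = 6.128 mg/L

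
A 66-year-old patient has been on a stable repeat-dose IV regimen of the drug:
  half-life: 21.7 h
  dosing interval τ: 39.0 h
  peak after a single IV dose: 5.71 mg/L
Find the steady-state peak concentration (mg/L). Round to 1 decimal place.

8.0 mg/L

k = ln2 / t½ = 0.693147 / 21.7 = 0.03194 h⁻¹
e^(−kτ) = e^(−0.03194 × 39.0) = 0.2878
Accumulation ratio R = 1 / (1 − e^(−kτ)) = 1 / (1 − 0.2878) = 1.404
Steady-state peak = C₀ × R = 5.71 × 1.404 = 8.017 mg/L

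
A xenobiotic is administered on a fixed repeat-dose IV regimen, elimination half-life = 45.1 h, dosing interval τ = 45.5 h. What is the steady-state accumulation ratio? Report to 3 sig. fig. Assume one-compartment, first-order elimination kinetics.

1.99

k = ln2 / t½ = 0.693147 / 45.1 = 0.01537 h⁻¹
e^(−kτ) = e^(−0.01537 × 45.5) = 0.4969
Accumulation ratio R = 1 / (1 − e^(−kτ)) = 1 / (1 − 0.4969) = 1.988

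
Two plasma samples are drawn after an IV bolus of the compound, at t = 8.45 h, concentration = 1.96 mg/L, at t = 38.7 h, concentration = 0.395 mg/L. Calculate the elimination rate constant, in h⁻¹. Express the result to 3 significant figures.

0.0530 h⁻¹

k = ln(C₁/C₂) / (t₂ − t₁) = ln(1.96/0.395) / (38.7 − 8.45)
  = 1.602 / 30.25 = 0.05296 h⁻¹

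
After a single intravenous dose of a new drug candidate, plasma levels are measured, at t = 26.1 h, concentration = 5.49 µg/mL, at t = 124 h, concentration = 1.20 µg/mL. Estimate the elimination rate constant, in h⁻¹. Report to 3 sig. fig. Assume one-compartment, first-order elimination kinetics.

k = ln(C₁/C₂) / (t₂ − t₁) = ln(5.49/1.20) / (124 − 26.1)
  = 1.521 / 97.90 = 0.01554 h⁻¹

0.0155 h⁻¹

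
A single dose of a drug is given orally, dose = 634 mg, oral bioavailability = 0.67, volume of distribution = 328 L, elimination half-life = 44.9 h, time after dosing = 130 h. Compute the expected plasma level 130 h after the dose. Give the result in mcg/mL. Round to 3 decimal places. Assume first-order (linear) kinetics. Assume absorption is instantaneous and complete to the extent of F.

0.174 mcg/mL

Amount reaching circulation = F × Dose = 0.67 × 634.0 = 424.8 mg
C₀ = F·Dose / Vd = 424.8 / 328 = 1.295 mg/L
k = ln2 / t½ = 0.693147 / 44.9 = 0.01544 h⁻¹
C = C₀ · e^(−k·t) = 1.295 × e^(−0.01544 × 130)
  = 1.295 × 0.1344 = 0.1740 mg/L
(0.1740 mg/L = 0.1740 mcg/mL)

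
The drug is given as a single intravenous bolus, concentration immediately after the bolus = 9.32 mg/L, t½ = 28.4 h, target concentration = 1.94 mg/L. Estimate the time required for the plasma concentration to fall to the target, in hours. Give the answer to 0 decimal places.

k = ln2 / t½ = 0.693147 / 28.4 = 0.02441 h⁻¹
t = ln(C₀ / C) / k = ln(9.320 / 1.94) / 0.02441
  = ln(4.804) / 0.02441 = 1.569 / 0.02441 = 64.28 h

64 h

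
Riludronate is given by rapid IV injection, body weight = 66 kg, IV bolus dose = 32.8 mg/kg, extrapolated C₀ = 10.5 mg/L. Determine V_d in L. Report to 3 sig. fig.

Dose = 32.8 × 66 = 2165 mg
Vd = Dose / C₀ = 2165 / 10.5 = 206.2 L

206 L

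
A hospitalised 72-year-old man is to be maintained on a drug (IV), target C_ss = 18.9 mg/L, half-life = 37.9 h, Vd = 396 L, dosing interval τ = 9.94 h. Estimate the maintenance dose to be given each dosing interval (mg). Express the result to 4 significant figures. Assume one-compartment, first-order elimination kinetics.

k = ln2 / t½ = 0.693147 / 37.9 = 0.01829 h⁻¹
CL = k × Vd = 0.01829 × 396 = 7.243 L/h
At steady state, Dose/τ = Css × CL.
Dose = Css × CL × τ = 18.9 × 7.243 × 9.94 = 1361 mg

1361 mg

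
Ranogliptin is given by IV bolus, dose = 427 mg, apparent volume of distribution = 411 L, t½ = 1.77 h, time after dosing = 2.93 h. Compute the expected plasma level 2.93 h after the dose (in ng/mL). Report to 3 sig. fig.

330 ng/mL

C₀ = Dose / Vd = 427.0 / 411 = 1.039 mg/L
k = ln2 / t½ = 0.693147 / 1.77 = 0.3916 h⁻¹
C = C₀ · e^(−k·t) = 1.039 × e^(−0.3916 × 2.93)
  = 1.039 × 0.3175 = 0.3299 mg/L
Convert: 0.3299 mg/L × 1000 = 329.9 ng/mL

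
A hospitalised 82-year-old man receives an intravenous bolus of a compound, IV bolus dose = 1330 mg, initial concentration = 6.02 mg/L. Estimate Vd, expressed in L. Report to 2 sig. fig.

Vd = Dose / C₀ = 1330 / 6.02 = 220.9 L

220 L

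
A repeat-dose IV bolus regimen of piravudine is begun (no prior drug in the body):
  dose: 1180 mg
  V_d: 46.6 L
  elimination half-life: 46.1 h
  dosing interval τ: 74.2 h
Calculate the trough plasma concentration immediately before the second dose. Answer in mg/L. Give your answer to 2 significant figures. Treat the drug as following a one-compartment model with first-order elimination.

8.3 mg/L

C₀ per dose = Dose / Vd = 1180 / 46.6 = 25.32 mg/L
k = ln2 / t½ = 0.693147 / 46.1 = 0.01504 h⁻¹
Fraction remaining after one interval: r = e^(−kτ) = e^(−0.01504 × 74.2) = 0.3276
Before dose 2, 1 dose has been given (aged 1τ).
C_trough = C₀ × r = 25.32 × 0.3276 = 8.295 mg/L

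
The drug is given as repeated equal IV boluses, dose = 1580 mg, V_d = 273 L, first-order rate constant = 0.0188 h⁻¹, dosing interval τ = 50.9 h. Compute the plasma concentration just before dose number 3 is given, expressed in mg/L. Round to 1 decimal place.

3.1 mg/L

C₀ per dose = Dose / Vd = 1580 / 273 = 5.788 mg/L
Fraction remaining after one interval: r = e^(−kτ) = e^(−0.01880 × 50.9) = 0.3841
Before dose 3, 2 doses have been given (aged 1τ, 2τ).
C_trough = C₀ × (r + r²) = 5.788 × (0.3841 + 0.1475) = 3.077 mg/L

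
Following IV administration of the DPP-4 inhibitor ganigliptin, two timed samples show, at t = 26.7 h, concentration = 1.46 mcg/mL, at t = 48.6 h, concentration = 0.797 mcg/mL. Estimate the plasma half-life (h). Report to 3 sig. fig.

k = ln(C₁/C₂) / (t₂ − t₁) = ln(1.46/0.797) / (48.6 − 26.7)
  = 0.6053 / 21.90 = 0.02764 h⁻¹
t½ = ln2 / k = 0.693147 / 0.02764 = 25.08 h

25.1 h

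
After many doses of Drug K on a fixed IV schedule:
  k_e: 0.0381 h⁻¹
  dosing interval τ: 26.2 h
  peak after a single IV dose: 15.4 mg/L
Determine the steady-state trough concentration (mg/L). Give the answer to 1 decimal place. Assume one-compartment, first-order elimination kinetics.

9.0 mg/L

e^(−kτ) = e^(−0.03810 × 26.2) = 0.3685
Accumulation ratio R = 1 / (1 − e^(−kτ)) = 1 / (1 − 0.3685) = 1.584
Steady-state trough = C₀ × R × e^(−kτ) = 15.4 × 1.584 × 0.3685 = 8.989 mg/L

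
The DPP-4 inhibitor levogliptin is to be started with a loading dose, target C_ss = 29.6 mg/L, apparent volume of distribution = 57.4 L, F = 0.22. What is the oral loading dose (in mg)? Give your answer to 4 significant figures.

LD = Css × Vd / F = 29.6 × 57.4 / 0.22 = 7723 mg

7723 mg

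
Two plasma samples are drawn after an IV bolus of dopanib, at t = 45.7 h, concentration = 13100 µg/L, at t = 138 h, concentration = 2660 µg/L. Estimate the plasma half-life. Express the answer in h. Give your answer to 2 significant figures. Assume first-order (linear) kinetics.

40 h

k = ln(C₁/C₂) / (t₂ − t₁) = ln(13100/2660) / (138 − 45.7)
  = 1.594 / 92.30 = 0.01727 h⁻¹
t½ = ln2 / k = 0.693147 / 0.01727 = 40.14 h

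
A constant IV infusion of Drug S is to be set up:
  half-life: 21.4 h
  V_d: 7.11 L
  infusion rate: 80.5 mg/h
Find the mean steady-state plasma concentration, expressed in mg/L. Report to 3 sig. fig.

350 mg/L

k = ln2 / t½ = 0.693147 / 21.4 = 0.03239 h⁻¹
CL = k × Vd = 0.03239 × 7.11 = 0.2303 L/h
At steady state Css = R₀ / CL = 80.5 / 0.2303 = 349.5 mg/L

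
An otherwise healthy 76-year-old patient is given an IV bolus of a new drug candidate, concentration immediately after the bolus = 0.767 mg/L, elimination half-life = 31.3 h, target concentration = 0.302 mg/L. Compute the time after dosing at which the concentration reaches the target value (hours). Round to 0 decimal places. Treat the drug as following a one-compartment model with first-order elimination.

k = ln2 / t½ = 0.693147 / 31.3 = 0.02215 h⁻¹
t = ln(C₀ / C) / k = ln(0.7670 / 0.302) / 0.02215
  = ln(2.540) / 0.02215 = 0.9322 / 0.02215 = 42.09 h

42 h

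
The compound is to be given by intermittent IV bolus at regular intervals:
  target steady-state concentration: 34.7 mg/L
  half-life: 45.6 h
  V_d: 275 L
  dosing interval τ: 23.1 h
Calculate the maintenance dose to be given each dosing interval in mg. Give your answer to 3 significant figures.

3350 mg

k = ln2 / t½ = 0.693147 / 45.6 = 0.01520 h⁻¹
CL = k × Vd = 0.01520 × 275 = 4.180 L/h
At steady state, Dose/τ = Css × CL.
Dose = Css × CL × τ = 34.7 × 4.180 × 23.1 = 3351 mg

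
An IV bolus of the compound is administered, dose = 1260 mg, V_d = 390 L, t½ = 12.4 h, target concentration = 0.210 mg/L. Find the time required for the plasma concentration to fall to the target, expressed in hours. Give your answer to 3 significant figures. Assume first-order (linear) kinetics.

C₀ = Dose / Vd = 1260 / 390 = 3.231 mg/L
k = ln2 / t½ = 0.693147 / 12.4 = 0.05590 h⁻¹
t = ln(C₀ / C) / k = ln(3.231 / 0.210) / 0.05590
  = ln(15.39) / 0.05590 = 2.734 / 0.05590 = 48.91 h

48.9 h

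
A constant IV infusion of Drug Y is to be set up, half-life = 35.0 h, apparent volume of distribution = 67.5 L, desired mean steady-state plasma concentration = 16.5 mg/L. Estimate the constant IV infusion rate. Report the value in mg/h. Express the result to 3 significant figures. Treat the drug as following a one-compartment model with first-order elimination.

k = ln2 / t½ = 0.693147 / 35.0 = 0.01980 h⁻¹
CL = k × Vd = 0.01980 × 67.5 = 1.337 L/h
At steady state, infusion rate R₀ = Css × CL = 16.5 × 1.337 = 22.06 mg/h

22.1 mg/h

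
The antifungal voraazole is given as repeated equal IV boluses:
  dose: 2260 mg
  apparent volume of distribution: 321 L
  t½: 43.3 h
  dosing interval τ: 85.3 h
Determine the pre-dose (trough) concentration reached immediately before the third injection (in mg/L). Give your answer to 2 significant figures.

C₀ per dose = Dose / Vd = 2260 / 321 = 7.040 mg/L
k = ln2 / t½ = 0.693147 / 43.3 = 0.01601 h⁻¹
Fraction remaining after one interval: r = e^(−kτ) = e^(−0.01601 × 85.3) = 0.2552
Before dose 3, 2 doses have been given (aged 1τ, 2τ).
C_trough = C₀ × (r + r²) = 7.040 × (0.2552 + 0.06513) = 2.255 mg/L

2.3 mg/L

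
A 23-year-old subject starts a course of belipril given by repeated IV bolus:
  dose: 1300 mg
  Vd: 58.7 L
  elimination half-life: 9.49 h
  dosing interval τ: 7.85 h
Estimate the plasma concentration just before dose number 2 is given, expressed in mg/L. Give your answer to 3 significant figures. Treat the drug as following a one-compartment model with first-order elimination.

12.5 mg/L

C₀ per dose = Dose / Vd = 1300 / 58.7 = 22.15 mg/L
k = ln2 / t½ = 0.693147 / 9.49 = 0.07304 h⁻¹
Fraction remaining after one interval: r = e^(−kτ) = e^(−0.07304 × 7.85) = 0.5636
Before dose 2, 1 dose has been given (aged 1τ).
C_trough = C₀ × r = 22.15 × 0.5636 = 12.48 mg/L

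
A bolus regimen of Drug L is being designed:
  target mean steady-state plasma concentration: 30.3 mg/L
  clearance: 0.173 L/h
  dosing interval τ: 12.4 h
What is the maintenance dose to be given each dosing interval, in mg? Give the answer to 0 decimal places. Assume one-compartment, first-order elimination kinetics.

At steady state, Dose/τ = Css × CL.
Dose = Css × CL × τ = 30.3 × 0.1730 × 12.4 = 65.00 mg

65 mg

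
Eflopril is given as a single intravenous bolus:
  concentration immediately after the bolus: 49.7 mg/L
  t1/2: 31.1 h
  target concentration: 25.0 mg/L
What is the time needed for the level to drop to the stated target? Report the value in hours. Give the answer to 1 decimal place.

k = ln2 / t½ = 0.693147 / 31.1 = 0.02229 h⁻¹
t = ln(C₀ / C) / k = ln(49.70 / 25.0) / 0.02229
  = ln(1.988) / 0.02229 = 0.6871 / 0.02229 = 30.83 h

30.8 h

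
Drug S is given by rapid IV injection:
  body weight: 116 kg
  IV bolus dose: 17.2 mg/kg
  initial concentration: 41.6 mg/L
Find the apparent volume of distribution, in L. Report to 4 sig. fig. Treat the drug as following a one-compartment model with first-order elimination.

Dose = 17.2 × 116 = 1995 mg
Vd = Dose / C₀ = 1995 / 41.6 = 47.96 L

47.96 L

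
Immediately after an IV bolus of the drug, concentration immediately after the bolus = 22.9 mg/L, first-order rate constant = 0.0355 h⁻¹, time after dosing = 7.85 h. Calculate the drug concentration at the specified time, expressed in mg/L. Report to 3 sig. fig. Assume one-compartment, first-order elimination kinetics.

C = C₀ · e^(−k·t) = 22.90 × e^(−0.03550 × 7.85)
  = 22.90 × 0.7568 = 17.33 mg/L

17.3 mg/L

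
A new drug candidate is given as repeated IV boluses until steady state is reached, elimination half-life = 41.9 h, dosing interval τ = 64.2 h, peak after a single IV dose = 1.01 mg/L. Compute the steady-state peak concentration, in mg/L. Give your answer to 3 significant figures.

k = ln2 / t½ = 0.693147 / 41.9 = 0.01654 h⁻¹
e^(−kτ) = e^(−0.01654 × 64.2) = 0.3458
Accumulation ratio R = 1 / (1 − e^(−kτ)) = 1 / (1 − 0.3458) = 1.529
Steady-state peak = C₀ × R = 1.01 × 1.529 = 1.544 mg/L

1.54 mg/L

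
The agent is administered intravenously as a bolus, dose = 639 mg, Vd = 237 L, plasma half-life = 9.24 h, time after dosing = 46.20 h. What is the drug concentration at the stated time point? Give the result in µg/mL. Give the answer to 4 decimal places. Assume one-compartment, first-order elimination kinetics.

C₀ = Dose / Vd = 639.0 / 237 = 2.696 mg/L
k = ln2 / t½ = 0.693147 / 9.24 = 0.07502 h⁻¹
t / t½ = 46.20 / 9.24 = 5 half-lives
C = C₀ × (1/2)^5 = 2.696 × 0.03125 = 0.08425 mg/L
(0.08425 mg/L = 0.08425 µg/mL)

0.0843 µg/mL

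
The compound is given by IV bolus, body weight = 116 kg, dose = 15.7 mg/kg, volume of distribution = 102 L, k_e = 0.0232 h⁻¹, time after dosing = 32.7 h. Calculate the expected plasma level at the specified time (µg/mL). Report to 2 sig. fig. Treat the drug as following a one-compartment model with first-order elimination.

Total dose = 15.7 × 116 = 1821 mg
C₀ = Dose / Vd = 1821 / 102 = 17.85 mg/L
C = C₀ · e^(−k·t) = 17.85 × e^(−0.02320 × 32.7)
  = 17.85 × 0.4683 = 8.359 mg/L
(8.359 mg/L = 8.359 µg/mL)

8.4 µg/mL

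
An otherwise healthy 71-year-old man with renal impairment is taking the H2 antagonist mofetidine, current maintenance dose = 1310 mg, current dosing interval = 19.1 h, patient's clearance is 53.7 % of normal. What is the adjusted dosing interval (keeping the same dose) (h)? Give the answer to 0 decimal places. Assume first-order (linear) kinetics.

To keep the same average steady-state level, dosing rate must scale with clearance.
CL ratio = 53.7 / 100 = 0.5370
New interval (same dose) = 19.1 / 0.5370 = 35.57 h

36 h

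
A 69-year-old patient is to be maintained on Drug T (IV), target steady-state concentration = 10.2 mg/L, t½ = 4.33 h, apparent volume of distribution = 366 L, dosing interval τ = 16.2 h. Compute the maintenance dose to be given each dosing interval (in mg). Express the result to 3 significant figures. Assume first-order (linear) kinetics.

9680 mg

k = ln2 / t½ = 0.693147 / 4.33 = 0.1601 h⁻¹
CL = k × Vd = 0.1601 × 366 = 58.60 L/h
At steady state, Dose/τ = Css × CL.
Dose = Css × CL × τ = 10.2 × 58.60 × 16.2 = 9683 mg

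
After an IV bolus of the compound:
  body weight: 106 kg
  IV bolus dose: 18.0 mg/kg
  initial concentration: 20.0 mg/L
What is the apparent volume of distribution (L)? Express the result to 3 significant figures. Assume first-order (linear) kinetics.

95.4 L

Dose = 18.0 × 106 = 1908 mg
Vd = Dose / C₀ = 1908 / 20.0 = 95.40 L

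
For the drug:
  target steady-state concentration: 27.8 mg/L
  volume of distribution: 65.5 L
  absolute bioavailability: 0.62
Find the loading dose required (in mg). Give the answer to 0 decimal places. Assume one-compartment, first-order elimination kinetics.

2937 mg

LD = Css × Vd / F = 27.8 × 65.5 / 0.62 = 2937 mg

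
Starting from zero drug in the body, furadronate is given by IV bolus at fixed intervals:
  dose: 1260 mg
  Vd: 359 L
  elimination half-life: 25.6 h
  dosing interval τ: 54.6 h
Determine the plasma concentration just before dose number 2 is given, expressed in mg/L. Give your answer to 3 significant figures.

0.800 mg/L

C₀ per dose = Dose / Vd = 1260 / 359 = 3.510 mg/L
k = ln2 / t½ = 0.693147 / 25.6 = 0.02708 h⁻¹
Fraction remaining after one interval: r = e^(−kτ) = e^(−0.02708 × 54.6) = 0.2280
Before dose 2, 1 dose has been given (aged 1τ).
C_trough = C₀ × r = 3.510 × 0.2280 = 0.8003 mg/L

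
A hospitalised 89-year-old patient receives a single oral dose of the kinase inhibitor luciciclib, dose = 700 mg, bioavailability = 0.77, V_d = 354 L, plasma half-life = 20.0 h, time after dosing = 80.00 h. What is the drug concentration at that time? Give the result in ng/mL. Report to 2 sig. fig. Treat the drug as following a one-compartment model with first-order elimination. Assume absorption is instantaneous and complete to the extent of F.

Amount reaching circulation = F × Dose = 0.77 × 700.0 = 539.0 mg
C₀ = F·Dose / Vd = 539.0 / 354 = 1.523 mg/L
k = ln2 / t½ = 0.693147 / 20.0 = 0.03466 h⁻¹
t / t½ = 80.00 / 20.0 = 4 half-lives
C = C₀ × (1/2)^4 = 1.523 × 0.06250 = 0.09519 mg/L
Convert: 0.09519 mg/L × 1000 = 95.19 ng/mL

95 ng/mL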